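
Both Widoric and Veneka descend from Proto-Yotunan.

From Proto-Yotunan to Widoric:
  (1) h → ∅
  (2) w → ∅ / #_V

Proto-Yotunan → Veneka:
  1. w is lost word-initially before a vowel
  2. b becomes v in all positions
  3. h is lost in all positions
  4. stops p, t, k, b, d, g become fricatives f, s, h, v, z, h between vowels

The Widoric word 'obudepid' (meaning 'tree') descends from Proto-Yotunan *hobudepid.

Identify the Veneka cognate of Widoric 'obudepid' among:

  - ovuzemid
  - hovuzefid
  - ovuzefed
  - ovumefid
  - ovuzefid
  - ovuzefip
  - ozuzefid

Veneka: *hobudepid > hovudepid > ovudepid > ovuzefid  (by unconditioned shift, h-loss, intervocalic lenition)
Among the options, 'ovuzefid' alone shows every Veneka change applied in order.

ovuzefid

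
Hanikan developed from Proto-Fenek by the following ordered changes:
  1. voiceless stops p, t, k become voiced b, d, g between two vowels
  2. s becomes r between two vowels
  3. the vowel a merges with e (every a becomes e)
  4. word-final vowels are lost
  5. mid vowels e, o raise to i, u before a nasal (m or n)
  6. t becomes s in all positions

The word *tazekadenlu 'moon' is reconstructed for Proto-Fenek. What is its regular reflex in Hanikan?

Hanikan: *tazekadenlu
  tazekadenlu → tazegadenlu   [intervocalic voicing]
  tazegadenlu (rule 2 does not apply)
  tazegadenlu → tezegedenlu   [vowel merger]
  tezegedenlu → tezegedenl   [apocope]
  tezegedenl → tezegedinl   [pre-nasal raising]
  tezegedinl → sezegedinl   [unconditioned shift]
  giving Hanikan sezegedinl.

sezegedinl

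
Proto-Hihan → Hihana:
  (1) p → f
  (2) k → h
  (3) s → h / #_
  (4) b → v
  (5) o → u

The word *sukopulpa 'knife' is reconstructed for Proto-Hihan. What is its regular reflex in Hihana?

huhufulfa

Hihana: *sukopulpa
  sukopulpa → sukofulfa   [unconditioned shift]
  sukofulfa → suhofulfa   [unconditioned shift]
  suhofulfa → huhofulfa   [debuccalisation]
  huhofulfa (rule 4 does not apply)
  huhofulfa → huhufulfa   [vowel merger]
  giving Hihana huhufulfa.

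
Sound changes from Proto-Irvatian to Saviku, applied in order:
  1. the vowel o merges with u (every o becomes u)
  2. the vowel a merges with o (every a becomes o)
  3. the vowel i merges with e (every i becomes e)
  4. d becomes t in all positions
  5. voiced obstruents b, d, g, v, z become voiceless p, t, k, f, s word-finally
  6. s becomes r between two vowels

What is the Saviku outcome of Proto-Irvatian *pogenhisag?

Saviku: *pogenhisag
  pogenhisag → pugenhisag   [vowel merger]
  pugenhisag → pugenhisog   [vowel merger]
  pugenhisog → pugenhesog   [vowel merger]
  pugenhesog (rule 4 does not apply)
  pugenhesog → pugenhesok   [final devoicing]
  pugenhesok → pugenherok   [rhotacism]
  giving Saviku pugenherok.

pugenherok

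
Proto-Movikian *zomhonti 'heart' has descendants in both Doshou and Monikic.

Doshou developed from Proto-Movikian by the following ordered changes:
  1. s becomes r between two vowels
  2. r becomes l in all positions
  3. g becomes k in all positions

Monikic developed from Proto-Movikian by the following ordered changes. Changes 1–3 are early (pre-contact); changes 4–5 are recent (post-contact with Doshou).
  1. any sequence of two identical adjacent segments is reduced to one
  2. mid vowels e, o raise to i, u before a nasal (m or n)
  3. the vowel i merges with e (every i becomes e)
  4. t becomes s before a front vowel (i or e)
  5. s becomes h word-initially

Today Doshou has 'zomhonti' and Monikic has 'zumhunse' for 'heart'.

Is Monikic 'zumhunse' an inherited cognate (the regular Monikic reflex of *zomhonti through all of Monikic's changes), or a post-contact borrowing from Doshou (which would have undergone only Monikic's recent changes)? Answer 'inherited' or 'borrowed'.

If inherited, *zomhonti would pass through all of Monikic's changes:
Monikic: *zomhonti > zumhunti > zumhunte > zumhunse  (by pre-nasal raising, vowel merger, palatalisation)
If borrowed from Doshou 'zomhonti' after the early changes, it would undergo only the recent ones:
  rule 4 (palatalisation): zomhonti → zomhonsi
  rule 5 (debuccalisation): no change (zomhonsi)
  ⇒ as a loan: zomhonsi
Monikic 'zumhunse' matches the inherited outcome exactly, so it is an inherited cognate, not a loan.

inherited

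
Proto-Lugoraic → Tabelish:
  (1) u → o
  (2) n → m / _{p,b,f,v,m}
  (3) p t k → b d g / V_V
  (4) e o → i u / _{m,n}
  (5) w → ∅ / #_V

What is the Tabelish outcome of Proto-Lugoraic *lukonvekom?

logumvegum

Tabelish: *lukonvekom > lokonvekom > lokomvekom > logomvegom > logumvegum  (by vowel merger, nasal place assimilation, intervocalic voicing, pre-nasal raising)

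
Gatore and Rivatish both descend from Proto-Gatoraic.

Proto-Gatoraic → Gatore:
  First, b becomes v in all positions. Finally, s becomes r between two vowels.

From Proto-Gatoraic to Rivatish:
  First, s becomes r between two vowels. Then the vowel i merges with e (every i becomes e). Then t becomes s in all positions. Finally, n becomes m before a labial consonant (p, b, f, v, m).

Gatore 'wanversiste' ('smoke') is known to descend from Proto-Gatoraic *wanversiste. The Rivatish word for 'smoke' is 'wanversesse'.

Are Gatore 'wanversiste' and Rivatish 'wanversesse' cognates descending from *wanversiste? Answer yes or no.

no

Derive the expected Rivatish reflex of *wanversiste:
Rivatish: *wanversiste > wanverseste > wanversesse > wamversesse  (by vowel merger, unconditioned shift, nasal place assimilation)
The regular Rivatish reflex would be 'wamversesse', but the attested form is 'wanversesse'. The correspondence is irregular, so they are not cognates (the Rivatish form has a different source).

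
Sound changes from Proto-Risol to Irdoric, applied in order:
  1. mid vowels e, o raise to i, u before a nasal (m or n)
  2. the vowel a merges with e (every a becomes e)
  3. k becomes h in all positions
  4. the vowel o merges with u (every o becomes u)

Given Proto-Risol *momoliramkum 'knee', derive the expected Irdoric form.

Irdoric: start from *momoliramkum.
  rule 1 (pre-nasal raising): momoliramkum → mumoliramkum
  rule 2 (vowel merger): mumoliramkum → mumoliremkum
  rule 3 (unconditioned shift): mumoliremkum → mumoliremhum
  rule 4 (vowel merger): mumoliremhum → mumuliremhum
  ⇒ Irdoric mumuliremhum

mumuliremhum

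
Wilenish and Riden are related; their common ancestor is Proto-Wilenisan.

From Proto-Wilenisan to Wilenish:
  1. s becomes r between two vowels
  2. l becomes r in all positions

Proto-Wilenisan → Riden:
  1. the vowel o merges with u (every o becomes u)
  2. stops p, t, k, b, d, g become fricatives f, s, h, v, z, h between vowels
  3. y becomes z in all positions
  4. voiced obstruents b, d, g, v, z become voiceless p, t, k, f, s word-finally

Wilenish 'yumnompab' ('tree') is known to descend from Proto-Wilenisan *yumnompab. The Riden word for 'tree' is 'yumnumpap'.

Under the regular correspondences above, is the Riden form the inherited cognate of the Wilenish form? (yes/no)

Derive the expected Riden reflex of *yumnompab:
Riden: *yumnompab > yumnumpab > zumnumpab > zumnumpap  (by vowel merger, unconditioned shift, final devoicing)
The regular Riden reflex would be 'zumnumpap', but the attested form is 'yumnumpap'. The correspondence is irregular, so they are not cognates (the Riden form has a different source).

no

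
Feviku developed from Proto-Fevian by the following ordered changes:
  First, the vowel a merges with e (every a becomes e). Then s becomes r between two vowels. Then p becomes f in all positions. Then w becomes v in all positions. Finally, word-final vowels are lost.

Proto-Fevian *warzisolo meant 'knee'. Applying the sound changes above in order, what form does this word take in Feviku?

Feviku: *warzisolo > werzisolo > werzirolo > verzirolo > verzirol  (by vowel merger, rhotacism, unconditioned shift, apocope)

verzirol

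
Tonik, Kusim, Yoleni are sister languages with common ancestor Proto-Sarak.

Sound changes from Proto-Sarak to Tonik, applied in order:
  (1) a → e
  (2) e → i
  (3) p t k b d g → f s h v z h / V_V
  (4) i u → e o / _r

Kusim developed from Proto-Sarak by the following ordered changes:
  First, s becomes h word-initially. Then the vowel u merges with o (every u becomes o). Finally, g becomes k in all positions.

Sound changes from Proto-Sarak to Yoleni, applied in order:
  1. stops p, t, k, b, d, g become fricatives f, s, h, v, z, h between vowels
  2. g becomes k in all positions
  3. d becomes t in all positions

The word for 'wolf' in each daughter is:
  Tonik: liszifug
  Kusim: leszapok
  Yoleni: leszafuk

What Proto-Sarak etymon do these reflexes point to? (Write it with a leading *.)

Position 5: Tonik has i, Kusim has a, Yoleni has a. Kusim preserves a here (none of its changes turn any other segment into a), so the proto-segment is *a.
Position 6: Tonik has f, Kusim has p, Yoleni has f. Kusim preserves p here (none of its changes turn any other segment into p), so the proto-segment is *p.
Continuing position by position gives *leszapug; check it forward:
Tonik: *leszapug
  leszapug → leszepug   [vowel merger]
  leszepug → liszipug   [vowel merger]
  liszipug → liszifug   [intervocalic lenition]
  liszifug (rule 4 does not apply)
  giving Tonik liszifug.
Kusim: start from *leszapug.
  rule 1: no change — leszapug
  rule 2 (vowel merger): leszapug → leszapog
  rule 3 (unconditioned shift): leszapog → leszapok
  ⇒ Kusim leszapok
Yoleni: *leszapug > leszafug > leszafuk  (by intervocalic lenition, unconditioned shift)
No other proto-form is consistent with every reflex, so the reconstruction is *leszapug.

*leszapug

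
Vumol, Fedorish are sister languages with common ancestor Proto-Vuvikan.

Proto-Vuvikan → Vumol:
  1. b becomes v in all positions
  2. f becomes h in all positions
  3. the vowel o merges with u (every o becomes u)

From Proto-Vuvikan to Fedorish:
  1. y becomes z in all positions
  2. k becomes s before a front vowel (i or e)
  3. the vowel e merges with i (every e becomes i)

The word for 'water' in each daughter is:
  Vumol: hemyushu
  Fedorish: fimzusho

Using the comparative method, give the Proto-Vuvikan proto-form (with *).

*femyusho

Position 1: Vumol has h, Fedorish has f. Fedorish preserves f here (none of its changes turn any other segment into f), so the proto-segment is *f.
Position 4: Vumol has y, Fedorish has z. Vumol preserves y here (none of its changes turn any other segment into y), so the proto-segment is *y.
Position 2: Vumol has e, Fedorish has i. Vumol preserves e here (none of its changes turn any other segment into e), so the proto-segment is *e.
This points to *femyusho. Verify forward in each daughter:
Vumol: *femyusho
  femyusho (rule 1 does not apply)
  femyusho → hemyusho   [unconditioned shift]
  hemyusho → hemyushu   [vowel merger]
  giving Vumol hemyushu.
Fedorish: *femyusho
  femyusho → femzusho   [unconditioned shift]
  femzusho (rule 2 does not apply)
  femzusho → fimzusho   [vowel merger]
  giving Fedorish fimzusho.
Only *femyusho yields all of Vumol hemyushu, Fedorish fimzusho.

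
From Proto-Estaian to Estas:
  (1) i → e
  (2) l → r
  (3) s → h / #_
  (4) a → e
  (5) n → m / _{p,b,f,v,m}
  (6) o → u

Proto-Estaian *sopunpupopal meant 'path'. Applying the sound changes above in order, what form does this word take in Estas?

hupumpupuper

Estas: *sopunpupopal > sopunpupopar > hopunpupopar > hopunpupoper > hopumpupoper > hupumpupuper  (by unconditioned shift, debuccalisation, vowel merger, nasal place assimilation, vowel merger)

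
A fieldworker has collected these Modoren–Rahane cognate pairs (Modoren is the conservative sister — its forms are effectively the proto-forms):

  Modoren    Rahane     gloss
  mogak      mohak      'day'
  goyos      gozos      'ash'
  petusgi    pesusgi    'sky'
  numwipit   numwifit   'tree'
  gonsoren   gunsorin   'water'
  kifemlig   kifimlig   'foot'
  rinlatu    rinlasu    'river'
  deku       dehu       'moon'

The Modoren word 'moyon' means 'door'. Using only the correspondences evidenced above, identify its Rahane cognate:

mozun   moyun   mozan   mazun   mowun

mozun

goyos ~ gozos — Modoren y corresponds to Rahane z between vowels (before a back vowel).
gonsoren ~ gunsorin — Modoren o corresponds to Rahane u after a consonant, before a nasal.
Applying these to Modoren 'moyon':
  moyon → mozon   (y→z between vowels (before a back vowel))
  mozon → mozun   (o→u after a consonant, before a nasal)
So the Rahane cognate is 'mozun'.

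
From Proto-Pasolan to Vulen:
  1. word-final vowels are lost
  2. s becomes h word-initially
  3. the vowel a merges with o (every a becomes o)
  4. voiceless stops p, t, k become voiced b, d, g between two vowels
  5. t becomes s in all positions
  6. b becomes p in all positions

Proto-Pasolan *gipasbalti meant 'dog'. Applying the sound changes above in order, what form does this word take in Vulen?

gipospols

Vulen: start from *gipasbalti.
  rule 1 (apocope): gipasbalti → gipasbalt
  rule 2: no change — gipasbalt
  rule 3 (vowel merger): gipasbalt → giposbolt
  rule 4 (intervocalic voicing): giposbolt → gibosbolt
  rule 5 (unconditioned shift): gibosbolt → gibosbols
  rule 6 (unconditioned shift): gibosbols → gipospols
  ⇒ Vulen gipospols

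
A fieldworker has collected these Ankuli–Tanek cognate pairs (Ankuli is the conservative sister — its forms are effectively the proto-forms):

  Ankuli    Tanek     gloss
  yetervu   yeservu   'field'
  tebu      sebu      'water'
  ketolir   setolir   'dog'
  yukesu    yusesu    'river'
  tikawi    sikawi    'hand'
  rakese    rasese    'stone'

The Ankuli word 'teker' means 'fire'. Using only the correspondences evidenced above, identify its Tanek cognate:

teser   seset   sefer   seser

tebu ~ sebu — Ankuli t corresponds to Tanek s word-initially before a front vowel.
yukesu ~ yusesu, rakese ~ rasese — Ankuli k corresponds to Tanek s between vowels (before a front vowel).
Applying these to Ankuli 'teker':
  teker → seker   (t→s word-initially before a front vowel)
  seker → seser   (k→s between vowels (before a front vowel))
So the Tanek cognate is 'seser'.

seser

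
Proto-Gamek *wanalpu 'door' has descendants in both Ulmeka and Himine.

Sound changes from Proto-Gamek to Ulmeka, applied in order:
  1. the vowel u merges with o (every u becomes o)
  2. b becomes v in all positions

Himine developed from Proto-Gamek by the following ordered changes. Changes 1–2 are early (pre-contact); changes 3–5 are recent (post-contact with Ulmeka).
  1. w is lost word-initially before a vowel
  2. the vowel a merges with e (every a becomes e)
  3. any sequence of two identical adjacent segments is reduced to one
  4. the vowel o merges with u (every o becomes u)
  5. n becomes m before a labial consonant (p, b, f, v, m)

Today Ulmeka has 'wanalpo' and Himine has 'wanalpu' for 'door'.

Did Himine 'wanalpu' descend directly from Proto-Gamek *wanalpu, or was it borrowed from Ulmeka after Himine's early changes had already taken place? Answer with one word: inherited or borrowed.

If inherited, *wanalpu would pass through all of Himine's changes:
Himine: start from *wanalpu.
  rule 1 (glide loss): wanalpu → analpu
  rule 2 (vowel merger): analpu → enelpu
  rule 3: no change — enelpu
  rule 4: no change — enelpu
  rule 5: no change — enelpu
  ⇒ Himine enelpu
If borrowed from Ulmeka 'wanalpo' after the early changes, it would undergo only the recent ones:
  rule 3 (degemination): no change (wanalpo)
  rule 4 (vowel merger): wanalpo → wanalpu
  rule 5 (nasal place assimilation): no change (wanalpu)
  ⇒ as a loan: wanalpu
Himine 'wanalpu' matches the loan outcome 'wanalpu', not the inherited 'enelpu' — it skipped the early Himine changes, so it was borrowed from Ulmeka.

borrowed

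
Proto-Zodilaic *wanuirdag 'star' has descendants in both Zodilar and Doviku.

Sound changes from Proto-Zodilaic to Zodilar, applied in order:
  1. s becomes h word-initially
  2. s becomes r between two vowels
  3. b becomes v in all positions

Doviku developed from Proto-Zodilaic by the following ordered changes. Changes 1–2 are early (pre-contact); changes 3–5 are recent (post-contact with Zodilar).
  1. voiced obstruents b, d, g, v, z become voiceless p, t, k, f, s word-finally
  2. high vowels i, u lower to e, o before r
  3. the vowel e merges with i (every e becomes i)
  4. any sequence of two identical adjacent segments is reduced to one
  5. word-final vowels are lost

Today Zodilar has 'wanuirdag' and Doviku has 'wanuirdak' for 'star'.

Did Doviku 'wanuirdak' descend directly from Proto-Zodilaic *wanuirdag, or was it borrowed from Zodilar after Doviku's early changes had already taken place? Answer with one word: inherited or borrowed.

If inherited, *wanuirdag would pass through all of Doviku's changes:
Doviku: *wanuirdag
  wanuirdag → wanuirdak   [final devoicing]
  wanuirdak → wanuerdak   [pre-rhotic lowering]
  wanuerdak → wanuirdak   [vowel merger]
  wanuirdak (rule 4 does not apply)
  wanuirdak (rule 5 does not apply)
  giving Doviku wanuirdak.
If borrowed from Zodilar 'wanuirdag' after the early changes, it would undergo only the recent ones:
  rule 3 (vowel merger): no change (wanuirdag)
  rule 4 (degemination): no change (wanuirdag)
  rule 5 (apocope): no change (wanuirdag)
  ⇒ as a loan: wanuirdag
Doviku 'wanuirdak' matches the inherited outcome exactly, so it is an inherited cognate, not a loan.

inherited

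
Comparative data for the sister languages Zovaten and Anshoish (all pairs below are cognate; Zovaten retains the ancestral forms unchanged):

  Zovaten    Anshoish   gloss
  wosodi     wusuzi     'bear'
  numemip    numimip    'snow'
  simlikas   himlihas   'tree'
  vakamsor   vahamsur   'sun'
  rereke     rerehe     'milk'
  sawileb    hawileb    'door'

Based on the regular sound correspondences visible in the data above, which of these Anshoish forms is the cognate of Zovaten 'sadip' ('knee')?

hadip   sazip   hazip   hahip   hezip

sawileb ~ hawileb — Zovaten s corresponds to Anshoish h word-initially before a back vowel.
wosodi ~ wusuzi — Zovaten d corresponds to Anshoish z between vowels (before a front vowel).
Applying these to Zovaten 'sadip':
  sadip → hadip   (s→h word-initially before a back vowel)
  hadip → hazip   (d→z between vowels (before a front vowel))
So the Anshoish cognate is 'hazip'.

hazip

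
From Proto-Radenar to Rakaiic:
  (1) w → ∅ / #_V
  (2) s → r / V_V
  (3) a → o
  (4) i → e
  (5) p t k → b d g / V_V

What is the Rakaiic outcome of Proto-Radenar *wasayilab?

oroyelob

Rakaiic: *wasayilab > asayilab > arayilab > oroyilob > oroyelob  (by glide loss, rhotacism, vowel merger, vowel merger)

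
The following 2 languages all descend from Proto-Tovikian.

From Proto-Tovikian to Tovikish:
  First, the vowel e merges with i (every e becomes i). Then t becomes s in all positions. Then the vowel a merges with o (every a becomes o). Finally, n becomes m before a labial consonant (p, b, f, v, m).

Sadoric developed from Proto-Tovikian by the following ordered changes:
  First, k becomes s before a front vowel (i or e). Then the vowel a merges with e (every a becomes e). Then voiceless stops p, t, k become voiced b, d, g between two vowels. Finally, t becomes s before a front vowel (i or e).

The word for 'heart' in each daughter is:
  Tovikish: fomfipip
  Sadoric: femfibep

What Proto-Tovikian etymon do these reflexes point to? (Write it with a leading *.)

Position 7: Tovikish has i, Sadoric has e. Taking the neighbouring segments as reconstructed: Tovikish i could go back to *e or *i; Sadoric e could go back to *a or *e — the one source consistent with every daughter is *e.
Position 2: Tovikish has o, Sadoric has e. Taking the neighbouring segments as reconstructed: Tovikish o could go back to *a or *o; Sadoric e could go back to *a or *e — the one source consistent with every daughter is *a.
Verify the candidate proto-form against each daughter:
Tovikish: start from *famfipep.
  rule 1 (vowel merger): famfipep → famfipip
  rule 2: no change — famfipip
  rule 3 (vowel merger): famfipip → fomfipip
  rule 4: no change — fomfipip
  ⇒ Tovikish fomfipip
Sadoric: *famfipep > femfipep > femfibep  (by vowel merger, intervocalic voicing)
No other proto-form is consistent with every reflex, so the reconstruction is *famfipep.

*famfipep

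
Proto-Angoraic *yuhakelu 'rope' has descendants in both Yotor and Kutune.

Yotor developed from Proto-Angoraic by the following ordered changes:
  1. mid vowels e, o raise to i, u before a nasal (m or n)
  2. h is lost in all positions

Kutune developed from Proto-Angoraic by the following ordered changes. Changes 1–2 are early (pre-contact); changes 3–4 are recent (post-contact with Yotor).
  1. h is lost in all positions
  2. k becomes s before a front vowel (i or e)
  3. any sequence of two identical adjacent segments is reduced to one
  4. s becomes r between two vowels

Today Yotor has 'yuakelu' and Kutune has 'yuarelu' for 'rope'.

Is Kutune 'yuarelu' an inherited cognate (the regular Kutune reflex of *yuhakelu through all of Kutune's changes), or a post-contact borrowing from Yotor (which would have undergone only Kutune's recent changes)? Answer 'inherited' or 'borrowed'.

inherited

If inherited, *yuhakelu would pass through all of Kutune's changes:
Kutune: start from *yuhakelu.
  rule 1 (h-loss): yuhakelu → yuakelu
  rule 2 (palatalisation): yuakelu → yuaselu
  rule 3: no change — yuaselu
  rule 4 (rhotacism): yuaselu → yuarelu
  ⇒ Kutune yuarelu
If borrowed from Yotor 'yuakelu' after the early changes, it would undergo only the recent ones:
  rule 3 (degemination): no change (yuakelu)
  rule 4 (rhotacism): no change (yuakelu)
  ⇒ as a loan: yuakelu
Kutune 'yuarelu' matches the inherited outcome exactly, so it is an inherited cognate, not a loan.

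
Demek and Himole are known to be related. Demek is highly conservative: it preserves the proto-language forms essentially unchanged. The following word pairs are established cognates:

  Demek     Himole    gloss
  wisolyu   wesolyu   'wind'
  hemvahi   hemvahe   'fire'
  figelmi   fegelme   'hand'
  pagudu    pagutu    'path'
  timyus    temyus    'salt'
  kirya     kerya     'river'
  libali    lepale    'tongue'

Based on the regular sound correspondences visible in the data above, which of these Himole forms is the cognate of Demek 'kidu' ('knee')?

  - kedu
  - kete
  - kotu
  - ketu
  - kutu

ketu

wisolyu ~ wesolyu, figelmi ~ fegelme — Demek i corresponds to Himole e after a consonant, before a consonant other than r, m, n, p, b, f, v.
pagudu ~ pagutu — Demek d corresponds to Himole t between vowels (before a back vowel).
Applying these to Demek 'kidu':
  kidu → kedu   (i→e after a consonant, before a consonant other than r, m, n, p, b, f, v)
  kedu → ketu   (d→t between vowels (before a back vowel))
So the Himole cognate is 'ketu'.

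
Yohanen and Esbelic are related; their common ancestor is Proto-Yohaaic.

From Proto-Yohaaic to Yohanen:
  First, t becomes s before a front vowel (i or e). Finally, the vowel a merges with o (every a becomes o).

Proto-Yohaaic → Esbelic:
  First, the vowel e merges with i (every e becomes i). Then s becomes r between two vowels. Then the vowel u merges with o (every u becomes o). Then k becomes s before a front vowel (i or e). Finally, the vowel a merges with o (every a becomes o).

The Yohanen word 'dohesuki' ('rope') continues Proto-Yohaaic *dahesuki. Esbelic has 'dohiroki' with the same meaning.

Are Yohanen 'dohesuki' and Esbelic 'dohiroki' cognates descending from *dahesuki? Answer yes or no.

Derive the expected Esbelic reflex of *dahesuki:
Esbelic: *dahesuki
  dahesuki → dahisuki   [vowel merger]
  dahisuki → dahiruki   [rhotacism]
  dahiruki → dahiroki   [vowel merger]
  dahiroki → dahirosi   [palatalisation]
  dahirosi → dohirosi   [vowel merger]
  giving Esbelic dohirosi.
The regular Esbelic reflex would be 'dohirosi', but the attested form is 'dohiroki'. The correspondence is irregular, so they are not cognates (the Esbelic form has a different source).

no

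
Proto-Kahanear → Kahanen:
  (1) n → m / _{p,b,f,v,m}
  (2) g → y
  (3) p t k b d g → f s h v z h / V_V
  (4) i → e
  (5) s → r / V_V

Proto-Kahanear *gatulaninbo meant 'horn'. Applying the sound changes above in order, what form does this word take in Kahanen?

Kahanen: *gatulaninbo > gatulanimbo > yatulanimbo > yasulanimbo > yasulanembo > yarulanembo  (by nasal place assimilation, unconditioned shift, intervocalic lenition, vowel merger, rhotacism)

yarulanembo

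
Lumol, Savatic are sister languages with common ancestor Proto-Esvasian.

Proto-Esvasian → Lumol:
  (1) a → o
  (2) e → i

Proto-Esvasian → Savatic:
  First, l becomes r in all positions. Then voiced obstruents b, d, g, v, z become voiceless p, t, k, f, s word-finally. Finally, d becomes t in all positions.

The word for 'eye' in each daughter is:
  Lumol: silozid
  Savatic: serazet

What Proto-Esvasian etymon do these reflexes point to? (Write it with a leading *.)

Position 7: Lumol has d, Savatic has t. Lumol preserves d here (none of its changes turn any other segment into d), so the proto-segment is *d.
Position 4: Lumol has o, Savatic has a. Savatic preserves a here (none of its changes turn any other segment into a), so the proto-segment is *a.
Position 2: Lumol has i, Savatic has e. Savatic preserves e here (none of its changes turn any other segment into e), so the proto-segment is *e.
Verify the candidate proto-form against each daughter:
Lumol: *selazed > selozed > silozid  (by vowel merger, vowel merger)
Savatic: *selazed > serazed > serazet  (by unconditioned shift, final devoicing)
Only *selazed yields all of Lumol silozid, Savatic serazet.

*selazed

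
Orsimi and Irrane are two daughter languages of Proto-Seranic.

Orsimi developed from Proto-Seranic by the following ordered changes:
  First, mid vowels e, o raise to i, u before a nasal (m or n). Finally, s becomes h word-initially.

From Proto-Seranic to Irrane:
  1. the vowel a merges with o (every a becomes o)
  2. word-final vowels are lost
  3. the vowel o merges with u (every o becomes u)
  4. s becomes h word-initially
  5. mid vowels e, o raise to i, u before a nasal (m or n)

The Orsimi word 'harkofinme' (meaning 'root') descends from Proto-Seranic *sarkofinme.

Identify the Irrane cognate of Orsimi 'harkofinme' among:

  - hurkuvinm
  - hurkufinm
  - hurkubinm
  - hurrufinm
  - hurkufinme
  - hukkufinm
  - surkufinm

hurkufinm

Irrane: *sarkofinme
  sarkofinme → sorkofinme   [vowel merger]
  sorkofinme → sorkofinm   [apocope]
  sorkofinm → surkufinm   [vowel merger]
  surkufinm → hurkufinm   [debuccalisation]
  hurkufinm (rule 5 does not apply)
  giving Irrane hurkufinm.
The other candidates each miss or misapply at least one Irrane change.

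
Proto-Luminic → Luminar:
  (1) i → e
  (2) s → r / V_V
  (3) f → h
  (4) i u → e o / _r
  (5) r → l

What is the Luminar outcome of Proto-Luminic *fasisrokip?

haleslokep

Luminar: start from *fasisrokip.
  rule 1 (vowel merger): fasisrokip → fasesrokep
  rule 2 (rhotacism): fasesrokep → faresrokep
  rule 3 (unconditioned shift): faresrokep → haresrokep
  rule 4: no change — haresrokep
  rule 5 (unconditioned shift): haresrokep → haleslokep
  ⇒ Luminar haleslokep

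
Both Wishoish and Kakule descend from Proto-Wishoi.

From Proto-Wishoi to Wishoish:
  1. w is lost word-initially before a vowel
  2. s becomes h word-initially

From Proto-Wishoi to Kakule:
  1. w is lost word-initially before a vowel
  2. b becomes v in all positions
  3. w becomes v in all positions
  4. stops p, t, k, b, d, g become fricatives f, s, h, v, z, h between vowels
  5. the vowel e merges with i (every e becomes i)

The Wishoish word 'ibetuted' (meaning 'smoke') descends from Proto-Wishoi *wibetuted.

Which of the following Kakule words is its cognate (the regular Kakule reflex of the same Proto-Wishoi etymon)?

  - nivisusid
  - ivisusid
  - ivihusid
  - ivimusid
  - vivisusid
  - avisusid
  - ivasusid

ivisusid

Kakule: start from *wibetuted.
  rule 1 (glide loss): wibetuted → ibetuted
  rule 2 (unconditioned shift): ibetuted → ivetuted
  rule 3: no change — ivetuted
  rule 4 (intervocalic lenition): ivetuted → ivesused
  rule 5 (vowel merger): ivesused → ivisusid
  ⇒ Kakule ivisusid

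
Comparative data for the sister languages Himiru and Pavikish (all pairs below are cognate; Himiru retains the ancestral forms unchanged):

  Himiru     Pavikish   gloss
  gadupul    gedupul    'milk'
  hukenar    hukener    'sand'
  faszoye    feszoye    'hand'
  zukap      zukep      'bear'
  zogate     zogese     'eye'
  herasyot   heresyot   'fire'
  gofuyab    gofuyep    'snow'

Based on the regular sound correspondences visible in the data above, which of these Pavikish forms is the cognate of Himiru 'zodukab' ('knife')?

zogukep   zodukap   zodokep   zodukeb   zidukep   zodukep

gofuyab ~ gofuyep — Himiru a corresponds to Pavikish e after a consonant, before a labial obstruent.
gofuyab ~ gofuyep — Himiru b corresponds to Pavikish p word-finally.
Applying these to Himiru 'zodukab':
  zodukab → zodukeb   (a→e after a consonant, before a labial obstruent)
  zodukeb → zodukep   (b→p word-finally)
So the Pavikish cognate is 'zodukep'.

zodukep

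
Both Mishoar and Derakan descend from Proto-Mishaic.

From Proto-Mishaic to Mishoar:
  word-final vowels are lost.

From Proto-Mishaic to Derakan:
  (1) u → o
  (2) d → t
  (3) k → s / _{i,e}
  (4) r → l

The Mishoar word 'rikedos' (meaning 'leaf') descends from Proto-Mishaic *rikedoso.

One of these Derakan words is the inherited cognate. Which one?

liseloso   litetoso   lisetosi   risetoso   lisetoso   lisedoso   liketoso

lisetoso

Derakan: *rikedoso
  rikedoso (rule 1 does not apply)
  rikedoso → riketoso   [unconditioned shift]
  riketoso → risetoso   [palatalisation]
  risetoso → lisetoso   [unconditioned shift]
  giving Derakan lisetoso.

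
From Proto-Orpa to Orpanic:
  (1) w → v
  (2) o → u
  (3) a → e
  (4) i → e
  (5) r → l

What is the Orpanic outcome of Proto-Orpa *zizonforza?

Orpanic: *zizonforza > zizunfurza > zizunfurze > zezunfurze > zezunfulze  (by vowel merger, vowel merger, vowel merger, unconditioned shift)

zezunfulze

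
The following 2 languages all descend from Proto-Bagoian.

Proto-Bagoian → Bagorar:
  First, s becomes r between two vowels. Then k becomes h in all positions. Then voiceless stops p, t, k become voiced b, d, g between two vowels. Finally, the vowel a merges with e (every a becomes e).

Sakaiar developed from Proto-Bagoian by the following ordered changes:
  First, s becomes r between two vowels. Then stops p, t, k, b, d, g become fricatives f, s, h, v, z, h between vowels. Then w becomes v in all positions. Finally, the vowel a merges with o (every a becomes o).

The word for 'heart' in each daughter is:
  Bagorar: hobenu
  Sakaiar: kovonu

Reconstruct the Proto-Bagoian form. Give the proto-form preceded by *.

Position 3: Bagorar has b, Sakaiar has v. Taking the neighbouring segments as reconstructed: Bagorar b could go back to *p or *b; Sakaiar v could go back to *b or *v or *w — the one source consistent with every daughter is *b.
Position 4: Bagorar has e, Sakaiar has o. Taking the neighbouring segments as reconstructed: Bagorar e could go back to *a or *e; Sakaiar o could go back to *a or *o — the one source consistent with every daughter is *a.
This points to *kobanu. Verify forward in each daughter:
Bagorar: start from *kobanu.
  rule 1: no change — kobanu
  rule 2 (unconditioned shift): kobanu → hobanu
  rule 3: no change — hobanu
  rule 4 (vowel merger): hobanu → hobenu
  ⇒ Bagorar hobenu
Sakaiar: *kobanu > kovanu > kovonu  (by intervocalic lenition, vowel merger)
Only *kobanu yields all of Bagorar hobenu, Sakaiar kovonu.

*kobanu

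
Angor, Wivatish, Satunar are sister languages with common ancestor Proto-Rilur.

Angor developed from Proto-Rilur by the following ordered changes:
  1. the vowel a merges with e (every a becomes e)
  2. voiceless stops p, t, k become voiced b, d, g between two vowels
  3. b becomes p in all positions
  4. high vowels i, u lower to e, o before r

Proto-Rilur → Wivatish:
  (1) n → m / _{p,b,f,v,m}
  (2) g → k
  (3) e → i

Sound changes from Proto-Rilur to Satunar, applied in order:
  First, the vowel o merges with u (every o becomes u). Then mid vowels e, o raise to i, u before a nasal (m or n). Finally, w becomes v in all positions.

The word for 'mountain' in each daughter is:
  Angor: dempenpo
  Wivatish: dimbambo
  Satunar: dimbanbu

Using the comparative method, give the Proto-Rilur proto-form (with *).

Position 6: Angor has n, Wivatish has m, Satunar has n. Angor preserves n here (none of its changes turn any other segment into n), so the proto-segment is *n.
Position 5: Angor has e, Wivatish has a, Satunar has a. Wivatish preserves a here (none of its changes turn any other segment into a), so the proto-segment is *a.
Continuing position by position gives *dembanbo; check it forward:
Angor: start from *dembanbo.
  rule 1 (vowel merger): dembanbo → dembenbo
  rule 2: no change — dembenbo
  rule 3 (unconditioned shift): dembenbo → dempenpo
  rule 4: no change — dempenpo
  ⇒ Angor dempenpo
Wivatish: start from *dembanbo.
  rule 1 (nasal place assimilation): dembanbo → dembambo
  rule 2: no change — dembambo
  rule 3 (vowel merger): dembambo → dimbambo
  ⇒ Wivatish dimbambo
Satunar: start from *dembanbo.
  rule 1 (vowel merger): dembanbo → dembanbu
  rule 2 (pre-nasal raising): dembanbu → dimbanbu
  rule 3: no change — dimbanbu
  ⇒ Satunar dimbanbu
No other proto-form is consistent with every reflex, so the reconstruction is *dembanbo.

*dembanbo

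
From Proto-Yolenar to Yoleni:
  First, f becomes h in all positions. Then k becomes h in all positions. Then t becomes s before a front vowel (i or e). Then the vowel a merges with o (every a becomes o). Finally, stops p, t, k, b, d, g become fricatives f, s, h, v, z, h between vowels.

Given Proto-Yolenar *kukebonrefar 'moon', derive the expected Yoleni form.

Yoleni: *kukebonrefar
  kukebonrefar → kukebonrehar   [unconditioned shift]
  kukebonrehar → huhebonrehar   [unconditioned shift]
  huhebonrehar (rule 3 does not apply)
  huhebonrehar → huhebonrehor   [vowel merger]
  huhebonrehor → huhevonrehor   [intervocalic lenition]
  giving Yoleni huhevonrehor.

huhevonrehor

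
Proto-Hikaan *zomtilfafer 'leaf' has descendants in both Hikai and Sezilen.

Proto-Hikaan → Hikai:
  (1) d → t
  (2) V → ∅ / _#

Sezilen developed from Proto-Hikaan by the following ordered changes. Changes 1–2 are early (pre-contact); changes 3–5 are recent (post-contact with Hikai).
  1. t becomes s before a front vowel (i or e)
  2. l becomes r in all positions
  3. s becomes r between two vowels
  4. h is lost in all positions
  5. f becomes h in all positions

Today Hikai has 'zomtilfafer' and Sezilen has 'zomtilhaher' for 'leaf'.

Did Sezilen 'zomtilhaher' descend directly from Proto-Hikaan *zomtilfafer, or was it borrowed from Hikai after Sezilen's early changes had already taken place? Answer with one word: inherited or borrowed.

borrowed

If inherited, *zomtilfafer would pass through all of Sezilen's changes:
Sezilen: start from *zomtilfafer.
  rule 1 (palatalisation): zomtilfafer → zomsilfafer
  rule 2 (unconditioned shift): zomsilfafer → zomsirfafer
  rule 3: no change — zomsirfafer
  rule 4: no change — zomsirfafer
  rule 5 (unconditioned shift): zomsirfafer → zomsirhaher
  ⇒ Sezilen zomsirhaher
If borrowed from Hikai 'zomtilfafer' after the early changes, it would undergo only the recent ones:
  rule 3 (rhotacism): no change (zomtilfafer)
  rule 4 (h-loss): no change (zomtilfafer)
  rule 5 (unconditioned shift): zomtilfafer → zomtilhaher
  ⇒ as a loan: zomtilhaher
Sezilen 'zomtilhaher' matches the loan outcome 'zomtilhaher', not the inherited 'zomsirhaher' — it skipped the early Sezilen changes, so it was borrowed from Hikai.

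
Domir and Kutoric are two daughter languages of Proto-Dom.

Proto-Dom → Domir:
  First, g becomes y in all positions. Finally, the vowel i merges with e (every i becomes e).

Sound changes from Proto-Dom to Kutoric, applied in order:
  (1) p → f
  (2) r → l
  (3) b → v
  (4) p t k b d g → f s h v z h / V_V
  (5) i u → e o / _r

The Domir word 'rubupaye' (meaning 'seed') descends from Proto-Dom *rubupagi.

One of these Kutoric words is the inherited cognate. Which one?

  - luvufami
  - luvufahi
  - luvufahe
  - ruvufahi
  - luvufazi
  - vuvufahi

luvufahi

Kutoric: *rubupagi
  rubupagi → rubufagi   [unconditioned shift]
  rubufagi → lubufagi   [unconditioned shift]
  lubufagi → luvufagi   [unconditioned shift]
  luvufagi → luvufahi   [intervocalic lenition]
  luvufahi (rule 5 does not apply)
  giving Kutoric luvufahi.
Among the options, 'luvufahi' alone shows every Kutoric change applied in order.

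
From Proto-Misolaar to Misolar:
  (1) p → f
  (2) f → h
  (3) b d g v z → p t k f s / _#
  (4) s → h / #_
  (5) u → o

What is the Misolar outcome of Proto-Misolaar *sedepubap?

Misolar: *sedepubap
  sedepubap → sedefubaf   [unconditioned shift]
  sedefubaf → sedehubah   [unconditioned shift]
  sedehubah (rule 3 does not apply)
  sedehubah → hedehubah   [debuccalisation]
  hedehubah → hedehobah   [vowel merger]
  giving Misolar hedehobah.

hedehobah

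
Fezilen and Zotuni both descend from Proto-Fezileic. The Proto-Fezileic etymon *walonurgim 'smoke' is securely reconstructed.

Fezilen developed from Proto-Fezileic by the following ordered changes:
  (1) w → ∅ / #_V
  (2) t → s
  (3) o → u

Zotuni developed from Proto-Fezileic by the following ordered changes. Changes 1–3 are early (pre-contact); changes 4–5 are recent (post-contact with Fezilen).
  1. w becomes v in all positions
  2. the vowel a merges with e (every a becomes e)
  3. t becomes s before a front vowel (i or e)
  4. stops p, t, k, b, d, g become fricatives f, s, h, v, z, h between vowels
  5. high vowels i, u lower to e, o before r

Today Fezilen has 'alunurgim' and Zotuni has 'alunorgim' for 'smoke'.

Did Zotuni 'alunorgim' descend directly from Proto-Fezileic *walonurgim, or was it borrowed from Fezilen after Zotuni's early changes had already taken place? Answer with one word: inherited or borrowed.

If inherited, *walonurgim would pass through all of Zotuni's changes:
Zotuni: start from *walonurgim.
  rule 1 (unconditioned shift): walonurgim → valonurgim
  rule 2 (vowel merger): valonurgim → velonurgim
  rule 3: no change — velonurgim
  rule 4: no change — velonurgim
  rule 5 (pre-rhotic lowering): velonurgim → velonorgim
  ⇒ Zotuni velonorgim
If borrowed from Fezilen 'alunurgim' after the early changes, it would undergo only the recent ones:
  rule 4 (intervocalic lenition): no change (alunurgim)
  rule 5 (pre-rhotic lowering): alunurgim → alunorgim
  ⇒ as a loan: alunorgim
Zotuni 'alunorgim' matches the loan outcome 'alunorgim', not the inherited 'velonorgim' — it skipped the early Zotuni changes, so it was borrowed from Fezilen.

borrowed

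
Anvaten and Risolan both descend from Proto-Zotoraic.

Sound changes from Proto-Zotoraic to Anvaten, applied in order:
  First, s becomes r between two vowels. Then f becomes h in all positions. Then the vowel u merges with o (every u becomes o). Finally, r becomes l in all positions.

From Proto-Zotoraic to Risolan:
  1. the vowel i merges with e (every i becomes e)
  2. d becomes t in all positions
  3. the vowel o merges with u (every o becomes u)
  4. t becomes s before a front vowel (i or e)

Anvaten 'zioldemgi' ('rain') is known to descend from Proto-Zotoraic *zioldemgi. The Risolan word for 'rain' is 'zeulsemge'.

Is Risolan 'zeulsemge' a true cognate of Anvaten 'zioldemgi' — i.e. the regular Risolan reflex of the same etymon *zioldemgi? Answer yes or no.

yes

Derive the expected Risolan reflex of *zioldemgi:
Risolan: *zioldemgi > zeoldemge > zeoltemge > zeultemge > zeulsemge  (by vowel merger, unconditioned shift, vowel merger, palatalisation)
Risolan 'zeulsemge' matches the regular reflex exactly, so the pair is cognate.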